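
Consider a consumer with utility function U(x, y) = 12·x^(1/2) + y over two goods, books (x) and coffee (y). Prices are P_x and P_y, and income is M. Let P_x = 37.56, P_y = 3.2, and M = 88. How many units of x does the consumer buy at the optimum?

Utility is quasi-linear in y; the FOC for x is 6/√x = P_x/P_y.
Thus x* = (6·P_y/P_x)² — independent of M — with the rest of income spent on y.
Plugging in: x* = (6·3.2/37.56)² = 0.2613.

x* = 0.2613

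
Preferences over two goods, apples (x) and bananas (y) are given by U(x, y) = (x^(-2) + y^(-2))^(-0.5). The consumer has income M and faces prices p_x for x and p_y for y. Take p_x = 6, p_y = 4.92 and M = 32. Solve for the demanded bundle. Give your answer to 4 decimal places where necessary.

MU_x ∝ x^(-3), MU_y ∝ y^(-3), so MRS = (y/x)^(3) = p_x/p_y.
Hence y/x = (p_x/p_y)^(1/(3)), i.e. raised to the 1/3 power.
With the ratio pinned down, the budget gives x* = M/(p_x + p_y·(y/x)) and y* = (y/x)·x*.
Numerically y/x = 1.068387, so x* = 32/(6 + 4.92·1.068387) = 2.8428 and y* = 1.068387·2.8428 = 3.0372.

x* = 2.8428, y* = 3.0372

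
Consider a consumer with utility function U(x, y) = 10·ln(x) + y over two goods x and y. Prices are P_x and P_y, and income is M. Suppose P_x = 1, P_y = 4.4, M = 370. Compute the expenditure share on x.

MU_x = 10/x, MU_y = 1. Tangency: 10/x = P_x/P_y.
So x*(P_x,P_y) = 10·P_y/P_x, independent of income; and y* = (M − 10·P_y)/P_y.
At the given prices: x* = 10·4.4/1 = 44, and y* = 74.0909.
Expenditure on x: 1·44 = 44; share = 0.1189.

share on x = 0.1189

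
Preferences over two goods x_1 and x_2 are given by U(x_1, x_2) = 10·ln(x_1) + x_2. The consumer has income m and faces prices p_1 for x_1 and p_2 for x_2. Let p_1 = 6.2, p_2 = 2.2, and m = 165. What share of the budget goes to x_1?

MU_x_1 = 10/x_1, MU_x_2 = 1. Tangency: 10/x_1 = p_1/p_2.
So x_1*(p_1,p_2) = 10·p_2/p_1, independent of income; and x_2* = (m − 10·p_2)/p_2.
At the given prices: x_1* = 10·2.2/6.2 = 3.5484, and x_2* = 65.
Expenditure on x_1: 6.2·3.5484 = 22; share = 0.1333.

share on x_1 = 0.1333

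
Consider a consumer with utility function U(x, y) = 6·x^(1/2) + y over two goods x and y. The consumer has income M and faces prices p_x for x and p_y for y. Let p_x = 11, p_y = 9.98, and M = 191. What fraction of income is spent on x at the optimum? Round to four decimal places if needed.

Solve: √x = 3·p_y/p_x, so x*(p_x,p_y) = (3·p_y/p_x)², and y* = (M − p_x·x*)/p_y.
Plugging in: x* = (3·9.98/11)² = 7.4083, y* = 10.9728.
Expenditure on x: 11·7.4083 = 81.4912; share = 0.4267.

share on x = 0.4267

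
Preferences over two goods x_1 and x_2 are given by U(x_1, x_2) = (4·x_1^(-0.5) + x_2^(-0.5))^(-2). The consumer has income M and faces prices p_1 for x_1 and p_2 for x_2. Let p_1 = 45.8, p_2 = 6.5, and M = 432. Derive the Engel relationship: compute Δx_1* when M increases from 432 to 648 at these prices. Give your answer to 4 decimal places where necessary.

Δx_1* = 3.9073

Numerically x_2/x_1 = 1.458573, so x_1* = 432/(45.8 + 6.5·1.458573) = 7.8147.
At M' = 648: x_1* = 11.722. Change: 11.722 − 7.8147 = 3.9073.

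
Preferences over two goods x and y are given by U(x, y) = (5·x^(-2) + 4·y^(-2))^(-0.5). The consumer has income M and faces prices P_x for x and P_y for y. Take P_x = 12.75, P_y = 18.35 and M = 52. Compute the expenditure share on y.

share on y = 0.542

MU_x ∝ 5·x^(-3), MU_y ∝ 4·y^(-3), so MRS = (5/4)·(y/x)^(3) = P_x/P_y.
Hence y/x = ((4/5)·P_x/P_y)^(1/(3)), i.e. raised to the 1/3 power.
Substitute y = (y/x)·x into the budget: x* = M/(P_x + P_y·(y/x)).
Numerically y/x = 0.82222, so x* = 52/(12.75 + 18.35·0.82222) = 1.868 and y* = 0.82222·1.868 = 1.5359.
Expenditure on y: 18.35·1.5359 = 28.1834; share = 0.542.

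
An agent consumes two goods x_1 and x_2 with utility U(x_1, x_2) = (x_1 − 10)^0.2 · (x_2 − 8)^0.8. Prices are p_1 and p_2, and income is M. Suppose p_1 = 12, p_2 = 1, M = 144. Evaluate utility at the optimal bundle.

V = 5.9015

MRS = (1/4)·(x_2−8)/(x_1−10). Tangency with p_1/p_2 gives x_2−8 = 4·(p_1/p_2)·(x_1−10).
Substituting into the budget: x_1* = 10 + 0.2·(M − 10·p_1 − 8·p_2)/p_1, and x_2* = 8 + 0.8·(…)/p_2.
Discretionary income = 144 − 10·12 − 8·1 = 16; x_1* = 10 + 0.2·16/12 = 10.2667; x_2* = 8 + 0.8·16/1 = 20.8.
Utility at the optimum: U(10.2667, 20.8) = 5.9015.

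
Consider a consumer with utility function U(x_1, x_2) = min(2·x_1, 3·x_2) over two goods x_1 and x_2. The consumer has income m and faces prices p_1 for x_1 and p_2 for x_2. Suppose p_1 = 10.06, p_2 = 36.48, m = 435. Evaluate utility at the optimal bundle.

V = 25.3054

Leontief preferences: the optimum is at the kink where x_1/3 = x_2/2, i.e. x_2 = (2/3)·x_1.
Budget: p_1·x_1 + p_2·(2/3)·x_1 = m, so (3·p_1 + 2·p_2)·x_1 = 3·m.
Demand: x_1*(p_1,p_2,m) = 3·m/(3·p_1 + 2·p_2), x_2* = 2·m/(3·p_1 + 2·p_2).
Here 3·10.06 + 2·36.48 = 103.14, giving x_1* = 12.6527 and x_2* = 8.4351.
Utility at the optimum: U(12.6527, 8.4351) = 25.3054.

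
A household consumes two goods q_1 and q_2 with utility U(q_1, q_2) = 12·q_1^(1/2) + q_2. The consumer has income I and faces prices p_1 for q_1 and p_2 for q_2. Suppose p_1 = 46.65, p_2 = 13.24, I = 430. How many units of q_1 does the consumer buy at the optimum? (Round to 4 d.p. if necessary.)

q_1* = 2.8998

Set MRS = p_1/p_2: 6·q_1^(−1/2) = p_1/p_2.
Thus q_1* = (6·p_2/p_1)² — independent of I — with the rest of income spent on q_2.
Plugging in: q_1* = (6·13.24/46.65)² = 2.8998.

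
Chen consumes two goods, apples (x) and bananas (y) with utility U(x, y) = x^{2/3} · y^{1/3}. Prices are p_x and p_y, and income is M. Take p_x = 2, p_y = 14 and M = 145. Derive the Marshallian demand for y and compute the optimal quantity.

y* = 3.4524

Tangency: MRS = 2·y/x = p_x/p_y.
Rearranging, p_y·y = (1/2)·p_x·x. Substituting into the budget gives p_x·x·(1 + (1/2)) = M.
Demand: x*(p_x,p_y,M) = 2/3·M/p_x and y* = 1/3·M/p_y.
At p_x=2, p_y=14, M=145: y* = 1/3·145/14 = 3.4524.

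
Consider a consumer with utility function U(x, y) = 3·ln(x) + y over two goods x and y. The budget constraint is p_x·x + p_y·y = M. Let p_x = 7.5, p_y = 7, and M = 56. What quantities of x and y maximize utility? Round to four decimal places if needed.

Set MRS = p_x/p_y: (3/x)/1 = p_x/p_y.
So x*(p_x,p_y) = 3·p_y/p_x, independent of income; and y* = (M − 3·p_y)/p_y.
At the given prices: x* = 3·7/7.5 = 2.8, and y* = 5.

x* = 2.8, y* = 5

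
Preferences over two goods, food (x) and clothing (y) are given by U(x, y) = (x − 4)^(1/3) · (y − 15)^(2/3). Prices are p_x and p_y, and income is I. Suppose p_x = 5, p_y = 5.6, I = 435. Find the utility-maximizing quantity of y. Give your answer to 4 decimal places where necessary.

Discretionary income = 435 − 4·5 − 15·5.6 = 331; y* = 15 + 2/3·331/5.6 = 54.4048.

y* = 54.4048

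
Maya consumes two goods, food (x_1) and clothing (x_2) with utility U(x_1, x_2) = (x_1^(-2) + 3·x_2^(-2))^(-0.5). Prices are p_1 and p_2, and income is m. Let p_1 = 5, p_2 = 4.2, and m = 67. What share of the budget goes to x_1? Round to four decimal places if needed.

MU_x_1 ∝ x_1^(-3), MU_x_2 ∝ 3·x_2^(-3), so MRS = (1/3)·(x_2/x_1)^(3) = p_1/p_2.
Hence x_2/x_1 = (3·p_1/p_2)^(1/(3)), i.e. raised to the 1/3 power.
With the ratio pinned down, the budget gives x_1* = m/(p_1 + p_2·(x_2/x_1)) and x_2* = (x_2/x_1)·x_1*.
Numerically x_2/x_1 = 1.528554, so x_1* = 67/(5 + 4.2·1.528554) = 5.8669 and x_2* = 1.528554·5.8669 = 8.9679.
Expenditure on x_1: 5·5.8669 = 29.3347; share = 0.4378.

share on x_1 = 0.4378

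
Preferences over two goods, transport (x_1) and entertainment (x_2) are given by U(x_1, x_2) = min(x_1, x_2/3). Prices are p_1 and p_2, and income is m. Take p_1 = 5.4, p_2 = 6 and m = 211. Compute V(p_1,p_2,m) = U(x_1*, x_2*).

V = 9.0171

Leontief preferences: the optimum is at the kink where x_1/1 = x_2/3, i.e. x_2 = 3·x_1.
Budget: p_1·x_1 + p_2·3·x_1 = m, so (p_1 + 3·p_2)·x_1 = m.
Demand: x_1*(p_1,p_2,m) = m/(p_1 + 3·p_2), x_2* = 3·m/(p_1 + 3·p_2).
Here 5.4 + 3·6 = 23.4, giving x_1* = 9.0171 and x_2* = 27.0513.
Utility at the optimum: U(9.0171, 27.0513) = 9.0171.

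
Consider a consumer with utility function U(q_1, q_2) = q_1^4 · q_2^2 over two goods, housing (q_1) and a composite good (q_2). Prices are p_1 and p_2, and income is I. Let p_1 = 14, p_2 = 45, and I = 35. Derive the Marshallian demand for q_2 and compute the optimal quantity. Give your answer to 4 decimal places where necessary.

Tangency: MRS = 2·q_2/q_1 = p_1/p_2.
So 4·p_2·q_2 = 2·p_1·q_1; combined with the budget, a share 2/3 of income goes to q_1.
Demand: q_1*(p_1,p_2,I) = 2/3·I/p_1 and q_2* = 1/3·I/p_2.
At p_1=14, p_2=45, I=35: q_2* = 1/3·35/45 = 0.2593.

q_2* = 0.2593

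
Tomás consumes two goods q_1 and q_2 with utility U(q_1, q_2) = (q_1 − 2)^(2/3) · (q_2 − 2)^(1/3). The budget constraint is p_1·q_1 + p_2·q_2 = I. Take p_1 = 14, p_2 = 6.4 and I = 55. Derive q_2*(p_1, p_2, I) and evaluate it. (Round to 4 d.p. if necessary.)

q_2* = 2.7396

Discretionary income = 55 − 2·14 − 2·6.4 = 14.2; q_2* = 2 + 1/3·14.2/6.4 = 2.7396.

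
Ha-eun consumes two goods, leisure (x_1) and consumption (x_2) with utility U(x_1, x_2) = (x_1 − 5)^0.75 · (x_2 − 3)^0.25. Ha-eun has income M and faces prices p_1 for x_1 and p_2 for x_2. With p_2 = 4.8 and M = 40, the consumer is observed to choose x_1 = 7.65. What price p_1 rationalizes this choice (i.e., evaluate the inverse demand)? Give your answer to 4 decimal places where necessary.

p_1 = 3

Let x_1' = x_1−5, x_2' = x_2−3. MRS = 3·x_2'/x_1' = p_1/p_2.
After buying the subsistence bundle (5, 3), a share 0.75 of the remaining income goes to x_1: x_1* = 5 + 0.75·(M − 5p_1 − 3p_2)/p_1.
Set x_1* = 7.65 in the demand function and solve for p_1: p_1 = 3.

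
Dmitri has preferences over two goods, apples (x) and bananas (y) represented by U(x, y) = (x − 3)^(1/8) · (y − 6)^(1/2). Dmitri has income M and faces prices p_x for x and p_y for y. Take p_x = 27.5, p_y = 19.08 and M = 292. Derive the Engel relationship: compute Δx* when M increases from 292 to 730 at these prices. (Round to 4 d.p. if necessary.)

Δx* = 3.1855

After buying the subsistence bundle (3, 6), a share 0.2 of the remaining income goes to x: x* = 3 + 0.2·(M − 3p_x − 6p_y)/p_x.
Discretionary income = 292 − 3·27.5 − 6·19.08 = 95.02; x* = 3 + 0.2·95.02/27.5 = 3.6911.
At M' = 730: x* = 6.8765. Change: 6.8765 − 3.6911 = 3.1855.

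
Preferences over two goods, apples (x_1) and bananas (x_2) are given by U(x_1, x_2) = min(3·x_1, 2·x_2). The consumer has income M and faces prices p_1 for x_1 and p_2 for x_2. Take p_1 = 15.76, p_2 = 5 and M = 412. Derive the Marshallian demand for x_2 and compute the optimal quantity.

x_2* = 26.5692

Demand: x_1*(p_1,p_2,M) = 2·M/(2·p_1 + 3·p_2), x_2* = 3·M/(2·p_1 + 3·p_2).
Here 2·15.76 + 3·5 = 46.52, giving x_2* = 26.5692.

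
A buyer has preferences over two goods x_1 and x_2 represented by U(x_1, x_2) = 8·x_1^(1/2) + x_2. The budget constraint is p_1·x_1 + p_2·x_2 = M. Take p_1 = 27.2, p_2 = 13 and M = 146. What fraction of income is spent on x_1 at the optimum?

share on x_1 = 0.6809

Set MRS = p_1/p_2: 4·x_1^(−1/2) = p_1/p_2.
Solve: √x_1 = 4·p_2/p_1, so x_1*(p_1,p_2) = (4·p_2/p_1)², and x_2* = (M − p_1·x_1*)/p_2.
Plugging in: x_1* = (4·13/27.2)² = 3.6548, x_2* = 3.5837.
Expenditure on x_1: 27.2·3.6548 = 99.4118; share = 0.6809.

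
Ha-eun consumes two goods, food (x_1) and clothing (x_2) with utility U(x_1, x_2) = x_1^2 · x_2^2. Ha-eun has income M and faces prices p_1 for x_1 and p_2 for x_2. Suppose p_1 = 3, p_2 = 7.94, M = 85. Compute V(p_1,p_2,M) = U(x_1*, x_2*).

V = 5750.0577

Tangency: MRS = x_2/x_1 = p_1/p_2.
Rearranging, p_2·x_2 = p_1·x_1. Substituting into the budget gives p_1·x_1·(1 + 1) = M.
Demand: x_1*(p_1,p_2,M) = 0.5·M/p_1 and x_2* = 0.5·M/p_2.
At p_1=3, p_2=7.94, M=85: x_1* = 0.5·85/3 = 14.1667, x_2* = 5.3526.
Utility at the optimum: U(14.1667, 5.3526) = 5750.0577.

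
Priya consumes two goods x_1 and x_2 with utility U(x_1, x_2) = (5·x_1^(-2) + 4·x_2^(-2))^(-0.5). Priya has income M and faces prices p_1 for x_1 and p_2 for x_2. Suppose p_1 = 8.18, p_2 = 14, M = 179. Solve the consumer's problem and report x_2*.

MU_x_1 ∝ 5·x_1^(-3), MU_x_2 ∝ 4·x_2^(-3), so MRS = (5/4)·(x_2/x_1)^(3) = p_1/p_2.
Solve for the ratio: x_2/x_1 = [(4/5)·p_1/p_2]^(1/3).
With the ratio pinned down, the budget gives x_1* = M/(p_1 + p_2·(x_2/x_1)) and x_2* = (x_2/x_1)·x_1*.
Numerically x_2/x_1 = 0.776077, so x_1* = 179/(8.18 + 14·0.776077) = 9.3988 and x_2* = 0.776077·9.3988 = 7.2942.

x_2* = 7.2942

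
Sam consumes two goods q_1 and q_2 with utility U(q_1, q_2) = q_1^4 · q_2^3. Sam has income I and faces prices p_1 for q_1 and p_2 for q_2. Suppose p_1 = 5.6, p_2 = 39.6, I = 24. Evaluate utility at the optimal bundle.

V = 0.6303

MU_q_1/MU_q_2 = (4·q_2)/(3·q_1); tangency sets this equal to p_1/p_2.
Rearranging, p_2·q_2 = (3/4)·p_1·q_1. Substituting into the budget gives p_1·q_1·(1 + (3/4)) = I.
Demand: q_1*(p_1,p_2,I) = 4/7·I/p_1 and q_2* = 3/7·I/p_2.
At p_1=5.6, p_2=39.6, I=24: q_1* = 4/7·24/5.6 = 2.449, q_2* = 0.2597.
Utility at the optimum: U(2.449, 0.2597) = 0.6303.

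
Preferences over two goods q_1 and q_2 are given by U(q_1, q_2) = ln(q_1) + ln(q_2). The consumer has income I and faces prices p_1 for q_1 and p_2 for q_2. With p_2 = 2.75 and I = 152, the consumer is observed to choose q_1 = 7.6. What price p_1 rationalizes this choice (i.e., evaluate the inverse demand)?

The MRS is q_2/q_1. Set MRS = p_1/p_2.
Rearranging, p_2·q_2 = p_1·q_1. Substituting into the budget gives p_1·q_1·(1 + 1) = I.
Demand: q_1*(p_1,p_2,I) = 0.5·I/p_1 and q_2* = 0.5·I/p_2.
Set q_1* = 7.6 in the demand function and solve for p_1: p_1 = 10.

p_1 = 10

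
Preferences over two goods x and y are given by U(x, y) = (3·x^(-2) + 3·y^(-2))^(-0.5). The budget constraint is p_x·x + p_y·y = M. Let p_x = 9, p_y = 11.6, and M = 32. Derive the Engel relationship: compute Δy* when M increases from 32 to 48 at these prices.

MU_x ∝ 3·x^(-3), MU_y ∝ 3·y^(-3), so MRS = (y/x)^(3) = p_x/p_y.
Solve for the ratio: y/x = [p_x/p_y]^(1/3).
Substitute y = (y/x)·x into the budget: x* = M/(p_x + p_y·(y/x)).
Numerically y/x = 0.918886, so x* = 32/(9 + 11.6·0.918886) = 1.6277 and y* = 0.918886·1.6277 = 1.4957.
At M' = 48: y* = 2.2436. Change: 2.2436 − 1.4957 = 0.7479.

Δy* = 0.7479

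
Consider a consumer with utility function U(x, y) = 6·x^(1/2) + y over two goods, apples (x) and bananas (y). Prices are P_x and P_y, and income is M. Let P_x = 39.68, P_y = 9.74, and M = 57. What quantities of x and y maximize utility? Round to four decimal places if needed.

x* = 0.5423, y* = 3.643

Set MRS = P_x/P_y: 3·x^(−1/2) = P_x/P_y.
Solve: √x = 3·P_y/P_x, so x*(P_x,P_y) = (3·P_y/P_x)², and y* = (M − P_x·x*)/P_y.
Plugging in: x* = (3·9.74/39.68)² = 0.5423, y* = 3.643.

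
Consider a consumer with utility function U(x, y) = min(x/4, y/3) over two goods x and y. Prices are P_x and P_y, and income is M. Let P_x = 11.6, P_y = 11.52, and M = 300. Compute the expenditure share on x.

Leontief preferences: the optimum is at the kink where x/4 = y/3, i.e. y = (3/4)·x.
Budget: P_x·x + P_y·(3/4)·x = M, so (4·P_x + 3·P_y)·x = 4·M.
Demand: x*(P_x,P_y,M) = 4·M/(4·P_x + 3·P_y), y* = 3·M/(4·P_x + 3·P_y).
Here 4·11.6 + 3·11.52 = 80.96, giving x* = 14.8221 and y* = 11.1166.
Expenditure on x: 11.6·14.8221 = 171.9368; share = 0.5731.

share on x = 0.5731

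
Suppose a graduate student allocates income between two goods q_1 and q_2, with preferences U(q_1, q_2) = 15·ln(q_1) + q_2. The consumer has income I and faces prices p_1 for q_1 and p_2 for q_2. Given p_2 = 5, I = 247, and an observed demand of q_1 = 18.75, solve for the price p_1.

Set MRS = p_1/p_2: (15/q_1)/1 = p_1/p_2.
So q_1*(p_1,p_2) = 15·p_2/p_1, independent of income; and q_2* = (I − 15·p_2)/p_2.
Set q_1* = 18.75 in the demand function and solve for p_1: p_1 = 4.

p_1 = 4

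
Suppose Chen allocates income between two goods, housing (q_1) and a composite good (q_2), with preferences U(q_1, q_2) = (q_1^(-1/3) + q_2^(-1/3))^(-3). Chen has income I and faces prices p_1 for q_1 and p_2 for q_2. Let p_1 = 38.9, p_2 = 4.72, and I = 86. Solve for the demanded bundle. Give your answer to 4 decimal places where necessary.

MU_q_1 ∝ q_1^(-4/3), MU_q_2 ∝ q_2^(-4/3), so MRS = (q_2/q_1)^(4/3) = p_1/p_2.
Hence q_2/q_1 = (p_1/p_2)^(1/(4/3)), i.e. raised to the 0.75 power.
With the ratio pinned down, the budget gives q_1* = I/(p_1 + p_2·(q_2/q_1)) and q_2* = (q_2/q_1)·q_1*.
Numerically q_2/q_1 = 4.864136, so q_1* = 86/(38.9 + 4.72·4.864136) = 1.3903 and q_2* = 4.864136·1.3903 = 6.7624.

q_1* = 1.3903, q_2* = 6.7624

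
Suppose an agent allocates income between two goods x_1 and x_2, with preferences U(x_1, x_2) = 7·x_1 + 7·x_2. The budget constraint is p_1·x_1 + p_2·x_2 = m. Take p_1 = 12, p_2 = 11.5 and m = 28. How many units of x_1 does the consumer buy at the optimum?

x_1* = 0

Linear utility — the consumer picks whichever good has higher MU/price: 7/12 = 0.5833 vs 7/11.5 = 0.6087.
x_2 gives more utility per dollar, so spend all income on x_2: x_2* = m/p_2, x_1* = 0.
Numerically: x_1* = 0, x_2* = 2.4348.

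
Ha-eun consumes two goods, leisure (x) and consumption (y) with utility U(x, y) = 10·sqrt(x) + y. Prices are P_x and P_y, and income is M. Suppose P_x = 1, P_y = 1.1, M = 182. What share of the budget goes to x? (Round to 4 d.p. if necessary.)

Utility is quasi-linear in y; the FOC for x is 5/√x = P_x/P_y.
Thus x* = (5·P_y/P_x)² — independent of M — with the rest of income spent on y.
Plugging in: x* = (5·1.1/1)² = 30.25, y* = 137.9545.
Expenditure on x: 1·30.25 = 30.25; share = 0.1662.

share on x = 0.1662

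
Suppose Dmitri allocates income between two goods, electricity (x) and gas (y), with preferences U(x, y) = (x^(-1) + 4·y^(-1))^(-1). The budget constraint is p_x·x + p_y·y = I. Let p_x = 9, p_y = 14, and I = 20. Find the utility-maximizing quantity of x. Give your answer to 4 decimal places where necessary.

x* = 0.6359

From the CES first-order condition, (1/4)·(y/x)^(2) = p_x/p_y.
Hence y/x = (4·p_x/p_y)^(1/(2)), i.e. raised to the 0.5 power.
With the ratio pinned down, the budget gives x* = I/(p_x + p_y·(y/x)) and y* = (y/x)·x*.
Numerically y/x = 1.603567, so x* = 20/(9 + 14·1.603567) = 0.6359.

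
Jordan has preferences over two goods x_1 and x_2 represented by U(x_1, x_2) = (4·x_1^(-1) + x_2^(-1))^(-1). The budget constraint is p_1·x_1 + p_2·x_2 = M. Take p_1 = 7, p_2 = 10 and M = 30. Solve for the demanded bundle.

Numerically x_2/x_1 = 0.41833, so x_1* = 30/(7 + 10·0.41833) = 2.6826 and x_2* = 0.41833·2.6826 = 1.1222.

x_1* = 2.6826, x_2* = 1.1222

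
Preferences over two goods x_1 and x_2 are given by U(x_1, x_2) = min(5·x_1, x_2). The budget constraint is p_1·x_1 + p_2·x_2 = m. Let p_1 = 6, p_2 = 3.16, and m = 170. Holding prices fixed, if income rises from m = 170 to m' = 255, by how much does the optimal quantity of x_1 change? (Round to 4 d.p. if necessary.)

With perfect complements, no substitution: consume in ratio x_1:x_2 = 1:5.
Budget: p_1·x_1 + p_2·5·x_1 = m, so (p_1 + 5·p_2)·x_1 = m.
Demand: x_1*(p_1,p_2,m) = m/(p_1 + 5·p_2), x_2* = 5·m/(p_1 + 5·p_2).
Here 6 + 5·3.16 = 21.8, giving x_1* = 7.7982.
At m' = 255: x_1* = 11.6972. Change: 11.6972 − 7.7982 = 3.8991.

Δx_1* = 3.8991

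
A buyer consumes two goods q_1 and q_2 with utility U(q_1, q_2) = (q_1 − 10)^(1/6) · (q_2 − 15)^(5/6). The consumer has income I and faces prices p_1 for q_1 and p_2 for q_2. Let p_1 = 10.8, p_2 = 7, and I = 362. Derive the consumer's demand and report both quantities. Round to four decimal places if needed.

q_1* = 12.2994, q_2* = 32.7381

Discretionary income = 362 − 10·10.8 − 15·7 = 149; q_1* = 10 + 1/6·149/10.8 = 12.2994; q_2* = 15 + 5/6·149/7 = 32.7381.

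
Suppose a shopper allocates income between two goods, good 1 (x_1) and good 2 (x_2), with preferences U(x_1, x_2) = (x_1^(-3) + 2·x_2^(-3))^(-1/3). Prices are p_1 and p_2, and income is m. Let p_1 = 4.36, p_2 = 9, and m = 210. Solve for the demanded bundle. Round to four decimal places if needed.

MRS = MU_x_1/MU_x_2 = (1/2)·(x_2/x_1)^(4). Set equal to p_1/p_2.
Solve for the ratio: x_2/x_1 = [2·p_1/p_2]^(0.25).
With the ratio pinned down, the budget gives x_1* = m/(p_1 + p_2·(x_2/x_1)) and x_2* = (x_2/x_1)·x_1*.
Numerically x_2/x_1 = 0.99213, so x_1* = 210/(4.36 + 9·0.99213) = 15.8023 and x_2* = 0.99213·15.8023 = 15.678.

x_1* = 15.8023, x_2* = 15.678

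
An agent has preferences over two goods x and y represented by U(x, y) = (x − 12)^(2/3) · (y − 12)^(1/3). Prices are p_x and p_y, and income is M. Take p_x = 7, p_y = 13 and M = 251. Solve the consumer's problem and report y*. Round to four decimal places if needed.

y* = 12.2821

This is Cobb-Douglas in (x−12, y−12): tangency gives 2/3·p_y·(y−12) = 1/3·p_x·(x−12).
After buying the subsistence bundle (12, 12), a share 2/3 of the remaining income goes to x: x* = 12 + 2/3·(M − 12p_x − 12p_y)/p_x.
Discretionary income = 251 − 12·7 − 12·13 = 11; y* = 12 + 1/3·11/13 = 12.2821.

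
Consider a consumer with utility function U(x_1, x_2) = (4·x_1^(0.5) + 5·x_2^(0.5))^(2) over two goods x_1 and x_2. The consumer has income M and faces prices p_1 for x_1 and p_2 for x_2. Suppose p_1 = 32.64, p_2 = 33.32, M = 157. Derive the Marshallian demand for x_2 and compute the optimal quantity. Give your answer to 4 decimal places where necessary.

x_2* = 2.8499

With the ratio pinned down, the budget gives x_1* = M/(p_1 + p_2·(x_2/x_1)) and x_2* = (x_2/x_1)·x_1*.
Numerically x_2/x_1 = 1.499375, so x_1* = 157/(32.64 + 33.32·1.499375) = 1.9007 and x_2* = 1.499375·1.9007 = 2.8499.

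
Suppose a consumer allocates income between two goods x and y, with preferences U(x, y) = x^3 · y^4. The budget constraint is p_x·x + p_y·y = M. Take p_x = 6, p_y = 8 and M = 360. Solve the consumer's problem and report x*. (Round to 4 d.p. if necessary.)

The MRS is (3/4)·y/x. Set MRS = p_x/p_y.
So 3·p_y·y = 4·p_x·x; combined with the budget, a share 3/7 of income goes to x.
Demand: x*(p_x,p_y,M) = 3/7·M/p_x and y* = 4/7·M/p_y.
At p_x=6, p_y=8, M=360: x* = 3/7·360/6 = 25.7143.

x* = 25.7143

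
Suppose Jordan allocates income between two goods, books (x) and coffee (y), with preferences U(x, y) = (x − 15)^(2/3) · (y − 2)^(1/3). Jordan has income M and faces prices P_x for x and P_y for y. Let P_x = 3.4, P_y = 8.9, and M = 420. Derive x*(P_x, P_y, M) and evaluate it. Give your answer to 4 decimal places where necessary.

This is Cobb-Douglas in (x−15, y−2): tangency gives 2/3·P_y·(y−2) = 1/3·P_x·(x−15).
After buying the subsistence bundle (15, 2), a share 2/3 of the remaining income goes to x: x* = 15 + 2/3·(M − 15P_x − 2P_y)/P_x.
Discretionary income = 420 − 15·3.4 − 2·8.9 = 351.2; x* = 15 + 2/3·351.2/3.4 = 83.8627.

x* = 83.8627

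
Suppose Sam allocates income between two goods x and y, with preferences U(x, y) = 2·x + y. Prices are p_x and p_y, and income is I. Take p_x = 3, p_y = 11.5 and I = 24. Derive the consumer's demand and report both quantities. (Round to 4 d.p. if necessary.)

Perfect substitutes: compare marginal utility per dollar. 2/p_x vs 1/p_y → 0.6667 vs 0.087.
x gives more utility per dollar, so spend all income on x: x* = I/p_x, y* = 0.
Numerically: x* = 8, y* = 0.

x* = 8, y* = 0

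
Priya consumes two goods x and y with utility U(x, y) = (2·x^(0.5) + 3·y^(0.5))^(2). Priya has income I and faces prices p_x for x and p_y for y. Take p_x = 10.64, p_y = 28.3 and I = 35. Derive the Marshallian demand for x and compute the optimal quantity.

MU_x ∝ 2·x^(-0.5), MU_y ∝ 3·y^(-0.5), so MRS = (2/3)·(y/x)^(0.5) = p_x/p_y.
Hence y/x = ((3/2)·p_x/p_y)^(1/(0.5)), i.e. raised to the 2 power.
Substitute y = (y/x)·x into the budget: x* = I/(p_x + p_y·(y/x)).
Numerically y/x = 0.318048, so x* = 35/(10.64 + 28.3·0.318048) = 1.782.

x* = 1.782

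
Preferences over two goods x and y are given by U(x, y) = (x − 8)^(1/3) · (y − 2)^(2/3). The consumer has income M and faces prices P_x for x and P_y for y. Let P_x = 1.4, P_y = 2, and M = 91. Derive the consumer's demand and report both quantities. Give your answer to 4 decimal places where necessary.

x* = 26.0476, y* = 27.2667

This is Cobb-Douglas in (x−8, y−2): tangency gives 1/3·P_y·(y−2) = 2/3·P_x·(x−8).
After buying the subsistence bundle (8, 2), a share 1/3 of the remaining income goes to x: x* = 8 + 1/3·(M − 8P_x − 2P_y)/P_x.
Discretionary income = 91 − 8·1.4 − 2·2 = 75.8; x* = 8 + 1/3·75.8/1.4 = 26.0476; y* = 2 + 2/3·75.8/2 = 27.2667.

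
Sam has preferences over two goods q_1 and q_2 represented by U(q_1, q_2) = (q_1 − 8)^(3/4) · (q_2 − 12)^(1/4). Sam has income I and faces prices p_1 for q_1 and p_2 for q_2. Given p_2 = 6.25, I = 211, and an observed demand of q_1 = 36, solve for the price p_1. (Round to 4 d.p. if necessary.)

Let q_1' = q_1−8, q_2' = q_2−12. MRS = 3·q_2'/q_1' = p_1/p_2.
Substituting into the budget: q_1* = 8 + 0.75·(I − 8·p_1 − 12·p_2)/p_1, and q_2* = 12 + 0.25·(…)/p_2.
Set q_1* = 36 in the demand function and solve for p_1: p_1 = 3.

p_1 = 3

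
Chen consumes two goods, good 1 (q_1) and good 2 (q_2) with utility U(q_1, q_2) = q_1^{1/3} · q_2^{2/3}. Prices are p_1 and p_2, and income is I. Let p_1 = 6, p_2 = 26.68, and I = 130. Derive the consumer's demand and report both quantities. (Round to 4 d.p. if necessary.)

q_1* = 7.2222, q_2* = 3.2484

The MRS is (1/2)·q_2/q_1. Set MRS = p_1/p_2.
Rearranging, p_2·q_2 = 2·p_1·q_1. Substituting into the budget gives p_1·q_1·(1 + 2) = I.
Demand: q_1*(p_1,p_2,I) = 1/3·I/p_1 and q_2* = 2/3·I/p_2.
At p_1=6, p_2=26.68, I=130: q_1* = 1/3·130/6 = 7.2222, q_2* = 3.2484.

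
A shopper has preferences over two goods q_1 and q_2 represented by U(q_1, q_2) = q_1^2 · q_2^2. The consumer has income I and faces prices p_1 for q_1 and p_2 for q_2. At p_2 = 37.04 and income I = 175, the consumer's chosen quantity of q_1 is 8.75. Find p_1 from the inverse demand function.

The MRS is q_2/q_1. Set MRS = p_1/p_2.
Rearranging, p_2·q_2 = p_1·q_1. Substituting into the budget gives p_1·q_1·(1 + 1) = I.
Demand: q_1*(p_1,p_2,I) = 0.5·I/p_1 and q_2* = 0.5·I/p_2.
Set q_1* = 8.75 in the demand function and solve for p_1: p_1 = 10.

p_1 = 10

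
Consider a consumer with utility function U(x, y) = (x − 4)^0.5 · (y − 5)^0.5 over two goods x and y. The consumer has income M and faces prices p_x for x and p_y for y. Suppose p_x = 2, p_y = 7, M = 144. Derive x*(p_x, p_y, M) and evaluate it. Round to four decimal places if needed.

x* = 29.25

Substituting into the budget: x* = 4 + 0.5·(M − 4·p_x − 5·p_y)/p_x, and y* = 5 + 0.5·(…)/p_y.
Discretionary income = 144 − 4·2 − 5·7 = 101; x* = 4 + 0.5·101/2 = 29.25.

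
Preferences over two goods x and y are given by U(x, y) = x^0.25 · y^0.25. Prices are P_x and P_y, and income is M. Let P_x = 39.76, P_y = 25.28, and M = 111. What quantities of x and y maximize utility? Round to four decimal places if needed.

Tangency: MRS = y/x = P_x/P_y.
Rearranging, P_y·y = P_x·x. Substituting into the budget gives P_x·x·(1 + 1) = M.
Demand: x*(P_x,P_y,M) = 0.5·M/P_x and y* = 0.5·M/P_y.
At P_x=39.76, P_y=25.28, M=111: x* = 0.5·111/39.76 = 1.3959, y* = 2.1954.

x* = 1.3959, y* = 2.1954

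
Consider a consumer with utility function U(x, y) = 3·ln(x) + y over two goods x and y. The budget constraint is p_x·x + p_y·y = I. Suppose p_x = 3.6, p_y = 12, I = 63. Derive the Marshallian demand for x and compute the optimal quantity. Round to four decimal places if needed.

x* = 10

Set MRS = p_x/p_y: (3/x)/1 = p_x/p_y.
So x*(p_x,p_y) = 3·p_y/p_x, independent of income; and y* = (I − 3·p_y)/p_y.
At the given prices: x* = 3·12/3.6 = 10.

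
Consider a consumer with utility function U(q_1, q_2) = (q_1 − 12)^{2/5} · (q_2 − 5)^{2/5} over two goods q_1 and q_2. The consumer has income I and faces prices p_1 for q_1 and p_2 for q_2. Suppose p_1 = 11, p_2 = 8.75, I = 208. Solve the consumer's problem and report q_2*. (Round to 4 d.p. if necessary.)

Let q_1' = q_1−12, q_2' = q_2−5. MRS = q_2'/q_1' = p_1/p_2.
Substituting into the budget: q_1* = 12 + 0.5·(I − 12·p_1 − 5·p_2)/p_1, and q_2* = 5 + 0.5·(…)/p_2.
Discretionary income = 208 − 12·11 − 5·8.75 = 32.25; q_2* = 5 + 0.5·32.25/8.75 = 6.8429.

q_2* = 6.8429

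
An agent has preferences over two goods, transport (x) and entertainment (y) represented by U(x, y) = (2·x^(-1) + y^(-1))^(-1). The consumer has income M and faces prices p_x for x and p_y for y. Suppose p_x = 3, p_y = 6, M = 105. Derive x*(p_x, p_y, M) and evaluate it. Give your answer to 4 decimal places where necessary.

From the CES first-order condition, 2·(y/x)^(2) = p_x/p_y.
Solve for the ratio: y/x = [(1/2)·p_x/p_y]^(0.5).
With the ratio pinned down, the budget gives x* = M/(p_x + p_y·(y/x)) and y* = (y/x)·x*.
Numerically y/x = 0.5, so x* = 105/(3 + 6·0.5) = 17.5.

x* = 17.5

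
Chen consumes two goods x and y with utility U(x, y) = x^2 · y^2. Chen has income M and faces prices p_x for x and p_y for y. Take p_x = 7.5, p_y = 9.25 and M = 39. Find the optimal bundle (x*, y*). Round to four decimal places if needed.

MU_x/MU_y = (2·y)/(2·x); tangency sets this equal to p_x/p_y.
So 2·p_y·y = 2·p_x·x; combined with the budget, a share 0.5 of income goes to x.
Demand: x*(p_x,p_y,M) = 0.5·M/p_x and y* = 0.5·M/p_y.
At p_x=7.5, p_y=9.25, M=39: x* = 0.5·39/7.5 = 2.6, y* = 2.1081.

x* = 2.6, y* = 2.1081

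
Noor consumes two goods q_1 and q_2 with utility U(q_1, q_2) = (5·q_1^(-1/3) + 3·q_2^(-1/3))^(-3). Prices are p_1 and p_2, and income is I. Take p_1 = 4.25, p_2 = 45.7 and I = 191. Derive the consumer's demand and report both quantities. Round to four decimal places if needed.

MRS = MU_q_1/MU_q_2 = (5/3)·(q_2/q_1)^(4/3). Set equal to p_1/p_2.
Solve for the ratio: q_2/q_1 = [(3/5)·p_1/p_2]^(0.75).
With the ratio pinned down, the budget gives q_1* = I/(p_1 + p_2·(q_2/q_1)) and q_2* = (q_2/q_1)·q_1*.
Numerically q_2/q_1 = 0.114807, so q_1* = 191/(4.25 + 45.7·0.114807) = 20.1123 and q_2* = 0.114807·20.1123 = 2.309.

q_1* = 20.1123, q_2* = 2.309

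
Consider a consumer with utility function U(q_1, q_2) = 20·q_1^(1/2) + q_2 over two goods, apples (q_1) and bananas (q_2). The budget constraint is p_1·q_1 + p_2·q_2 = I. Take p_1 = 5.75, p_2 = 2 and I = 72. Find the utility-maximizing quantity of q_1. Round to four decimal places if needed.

Set MRS = p_1/p_2: 10·q_1^(−1/2) = p_1/p_2.
Thus q_1* = (10·p_2/p_1)² — independent of I — with the rest of income spent on q_2.
Plugging in: q_1* = (10·2/5.75)² = 12.0983.

q_1* = 12.0983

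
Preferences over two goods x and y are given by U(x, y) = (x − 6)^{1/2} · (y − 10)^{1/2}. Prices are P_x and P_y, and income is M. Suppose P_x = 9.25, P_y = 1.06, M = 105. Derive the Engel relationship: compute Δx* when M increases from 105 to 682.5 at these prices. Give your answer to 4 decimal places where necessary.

Δx* = 31.2162

This is Cobb-Douglas in (x−6, y−10): tangency gives 0.5·P_y·(y−10) = 0.5·P_x·(x−6).
After buying the subsistence bundle (6, 10), a share 0.5 of the remaining income goes to x: x* = 6 + 0.5·(M − 6P_x − 10P_y)/P_x.
Discretionary income = 105 − 6·9.25 − 10·1.06 = 38.9; x* = 6 + 0.5·38.9/9.25 = 8.1027.
At M' = 682.5: x* = 39.3189. Change: 39.3189 − 8.1027 = 31.2162.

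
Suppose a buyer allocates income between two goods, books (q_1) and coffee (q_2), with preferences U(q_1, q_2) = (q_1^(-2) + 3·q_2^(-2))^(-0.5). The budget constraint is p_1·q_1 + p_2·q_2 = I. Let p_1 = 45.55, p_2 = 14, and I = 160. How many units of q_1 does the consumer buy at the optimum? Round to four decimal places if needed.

MRS = MU_q_1/MU_q_2 = (1/3)·(q_2/q_1)^(3). Set equal to p_1/p_2.
Solve for the ratio: q_2/q_1 = [3·p_1/p_2]^(1/3).
Substitute q_2 = (q_2/q_1)·q_1 into the budget: q_1* = I/(p_1 + p_2·(q_2/q_1)).
Numerically q_2/q_1 = 2.137112, so q_1* = 160/(45.55 + 14·2.137112) = 2.1201.

q_1* = 2.1201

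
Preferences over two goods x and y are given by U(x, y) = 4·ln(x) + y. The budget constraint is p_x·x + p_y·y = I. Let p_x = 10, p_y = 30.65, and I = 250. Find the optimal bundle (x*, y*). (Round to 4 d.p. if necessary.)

Set MRS = p_x/p_y: (4/x)/1 = p_x/p_y.
So x*(p_x,p_y) = 4·p_y/p_x, independent of income; and y* = (I − 4·p_y)/p_y.
At the given prices: x* = 4·30.65/10 = 12.26, and y* = 4.1566.

x* = 12.26, y* = 4.1566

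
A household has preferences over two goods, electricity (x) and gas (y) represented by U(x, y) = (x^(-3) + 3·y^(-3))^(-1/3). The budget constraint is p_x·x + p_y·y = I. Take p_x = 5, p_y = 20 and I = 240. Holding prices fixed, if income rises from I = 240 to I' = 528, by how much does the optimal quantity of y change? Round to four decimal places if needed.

MU_x ∝ x^(-4), MU_y ∝ 3·y^(-4), so MRS = (1/3)·(y/x)^(4) = p_x/p_y.
Solve for the ratio: y/x = [3·p_x/p_y]^(0.25).
With the ratio pinned down, the budget gives x* = I/(p_x + p_y·(y/x)) and y* = (y/x)·x*.
Numerically y/x = 0.930605, so x* = 240/(5 + 20·0.930605) = 10.1643 and y* = 0.930605·10.1643 = 9.4589.
At I' = 528: y* = 20.8096. Change: 20.8096 − 9.4589 = 11.3507.

Δy* = 11.3507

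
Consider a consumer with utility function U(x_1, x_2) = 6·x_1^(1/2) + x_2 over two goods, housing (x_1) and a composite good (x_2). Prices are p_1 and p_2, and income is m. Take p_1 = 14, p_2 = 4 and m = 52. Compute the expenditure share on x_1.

Solve: √x_1 = 3·p_2/p_1, so x_1*(p_1,p_2) = (3·p_2/p_1)², and x_2* = (m − p_1·x_1*)/p_2.
Plugging in: x_1* = (3·4/14)² = 0.7347, x_2* = 10.4286.
Expenditure on x_1: 14·0.7347 = 10.2857; share = 0.1978.

share on x_1 = 0.1978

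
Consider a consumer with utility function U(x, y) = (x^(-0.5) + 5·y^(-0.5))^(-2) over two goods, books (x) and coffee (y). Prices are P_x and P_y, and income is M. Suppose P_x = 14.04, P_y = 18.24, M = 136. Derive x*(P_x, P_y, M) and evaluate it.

x* = 2.3115

MRS = MU_x/MU_y = (1/5)·(y/x)^(1.5). Set equal to P_x/P_y.
Hence y/x = (5·P_x/P_y)^(1/(1.5)), i.e. raised to the 2/3 power.
With the ratio pinned down, the budget gives x* = M/(P_x + P_y·(y/x)) and y* = (y/x)·x*.
Numerically y/x = 2.455886, so x* = 136/(14.04 + 18.24·2.455886) = 2.3115.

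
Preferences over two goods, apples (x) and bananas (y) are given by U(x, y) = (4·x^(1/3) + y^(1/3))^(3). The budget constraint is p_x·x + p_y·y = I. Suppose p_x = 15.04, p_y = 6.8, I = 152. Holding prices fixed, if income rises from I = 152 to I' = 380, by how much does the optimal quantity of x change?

From the CES first-order condition, 4·(y/x)^(2/3) = p_x/p_y.
Solve for the ratio: y/x = [(1/4)·p_x/p_y]^(1.5).
With the ratio pinned down, the budget gives x* = I/(p_x + p_y·(y/x)) and y* = (y/x)·x*.
Numerically y/x = 0.411167, so x* = 152/(15.04 + 6.8·0.411167) = 8.5221.
At I' = 380: x* = 21.3053. Change: 21.3053 − 8.5221 = 12.7832.

Δx* = 12.7832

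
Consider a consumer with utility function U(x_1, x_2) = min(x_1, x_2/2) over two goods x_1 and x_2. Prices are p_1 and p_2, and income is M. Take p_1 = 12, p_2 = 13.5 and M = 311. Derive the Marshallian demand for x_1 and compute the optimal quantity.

Demand: x_1*(p_1,p_2,M) = M/(p_1 + 2·p_2), x_2* = 2·M/(p_1 + 2·p_2).
Here 12 + 2·13.5 = 39, giving x_1* = 7.9744.

x_1* = 7.9744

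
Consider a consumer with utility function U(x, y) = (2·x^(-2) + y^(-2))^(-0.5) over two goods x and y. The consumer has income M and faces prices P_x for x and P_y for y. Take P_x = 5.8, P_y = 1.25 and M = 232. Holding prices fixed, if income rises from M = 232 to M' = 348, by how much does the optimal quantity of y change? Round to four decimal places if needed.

Δy* = 20.5993

From the CES first-order condition, 2·(y/x)^(3) = P_x/P_y.
Solve for the ratio: y/x = [(1/2)·P_x/P_y]^(1/3).
Substitute y = (y/x)·x into the budget: x* = M/(P_x + P_y·(y/x)).
Numerically y/x = 1.323821, so x* = 232/(5.8 + 1.25·1.323821) = 31.121 and y* = 1.323821·31.121 = 41.1986.
At M' = 348: y* = 61.7979. Change: 61.7979 − 41.1986 = 20.5993.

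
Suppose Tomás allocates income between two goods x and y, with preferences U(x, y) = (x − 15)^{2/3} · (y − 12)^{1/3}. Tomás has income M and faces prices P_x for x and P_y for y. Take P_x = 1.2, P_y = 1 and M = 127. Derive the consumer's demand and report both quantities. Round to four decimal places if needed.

MRS = 2·(y−12)/(x−15). Tangency with P_x/P_y gives y−12 = (1/2)·(P_x/P_y)·(x−15).
Substituting into the budget: x* = 15 + 2/3·(M − 15·P_x − 12·P_y)/P_x, and y* = 12 + 1/3·(…)/P_y.
Discretionary income = 127 − 15·1.2 − 12·1 = 97; x* = 15 + 2/3·97/1.2 = 68.8889; y* = 12 + 1/3·97/1 = 44.3333.

x* = 68.8889, y* = 44.3333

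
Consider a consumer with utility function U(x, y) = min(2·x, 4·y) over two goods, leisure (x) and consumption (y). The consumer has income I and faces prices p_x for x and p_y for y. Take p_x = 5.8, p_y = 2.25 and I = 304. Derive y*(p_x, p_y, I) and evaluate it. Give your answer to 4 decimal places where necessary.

Leontief preferences: the optimum is at the kink where x/4 = y/2, i.e. y = (1/2)·x.
Budget: p_x·x + p_y·(1/2)·x = I, so (4·p_x + 2·p_y)·x = 4·I.
Demand: x*(p_x,p_y,I) = 4·I/(4·p_x + 2·p_y), y* = 2·I/(4·p_x + 2·p_y).
Here 4·5.8 + 2·2.25 = 27.7, giving y* = 21.9495.

y* = 21.9495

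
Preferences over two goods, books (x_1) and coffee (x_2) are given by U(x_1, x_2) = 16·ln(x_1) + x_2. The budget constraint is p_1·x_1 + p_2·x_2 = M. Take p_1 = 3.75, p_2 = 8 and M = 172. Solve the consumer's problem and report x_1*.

x_1* = 34.1333

At the given prices: x_1* = 16·8/3.75 = 34.1333.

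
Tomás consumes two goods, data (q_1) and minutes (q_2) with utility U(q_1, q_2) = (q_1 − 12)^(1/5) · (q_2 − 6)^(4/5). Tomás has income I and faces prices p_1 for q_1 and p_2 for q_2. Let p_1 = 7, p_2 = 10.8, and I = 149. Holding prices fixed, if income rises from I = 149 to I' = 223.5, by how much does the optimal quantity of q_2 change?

Let q_1' = q_1−12, q_2' = q_2−6. MRS = (1/4)·q_2'/q_1' = p_1/p_2.
Substituting into the budget: q_1* = 12 + 0.2·(I − 12·p_1 − 6·p_2)/p_1, and q_2* = 6 + 0.8·(…)/p_2.
Discretionary income = 149 − 12·7 − 6·10.8 = 0.2; q_2* = 6 + 0.8·0.2/10.8 = 6.0148.
At I' = 223.5: q_2* = 11.5333. Change: 11.5333 − 6.0148 = 5.5185.

Δq_2* = 5.5185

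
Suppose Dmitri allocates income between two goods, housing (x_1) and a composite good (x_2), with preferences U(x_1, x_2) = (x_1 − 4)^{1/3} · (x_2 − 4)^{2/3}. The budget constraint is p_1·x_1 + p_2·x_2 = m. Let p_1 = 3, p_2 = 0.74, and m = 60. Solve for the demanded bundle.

x_1* = 9.0044, x_2* = 44.5766

This is Cobb-Douglas in (x_1−4, x_2−4): tangency gives 1/3·p_2·(x_2−4) = 2/3·p_1·(x_1−4).
After buying the subsistence bundle (4, 4), a share 1/3 of the remaining income goes to x_1: x_1* = 4 + 1/3·(m − 4p_1 − 4p_2)/p_1.
Discretionary income = 60 − 4·3 − 4·0.74 = 45.04; x_1* = 4 + 1/3·45.04/3 = 9.0044; x_2* = 4 + 2/3·45.04/0.74 = 44.5766.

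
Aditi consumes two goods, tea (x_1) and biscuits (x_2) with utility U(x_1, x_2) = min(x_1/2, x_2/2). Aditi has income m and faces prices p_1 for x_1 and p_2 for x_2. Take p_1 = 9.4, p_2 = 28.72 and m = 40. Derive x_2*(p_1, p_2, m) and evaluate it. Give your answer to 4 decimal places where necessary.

Leontief preferences: the optimum is at the kink where x_1/2 = x_2/2, i.e. x_2 = x_1.
Budget: p_1·x_1 + p_2·x_1 = m, so (2·p_1 + 2·p_2)·x_1 = 2·m.
Demand: x_1*(p_1,p_2,m) = 2·m/(2·p_1 + 2·p_2), x_2* = 2·m/(2·p_1 + 2·p_2).
Here 2·9.4 + 2·28.72 = 76.24, giving x_2* = 1.0493.

x_2* = 1.0493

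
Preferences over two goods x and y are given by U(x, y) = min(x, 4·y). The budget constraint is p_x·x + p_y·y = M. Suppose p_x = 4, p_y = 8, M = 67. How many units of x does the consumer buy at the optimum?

x* = 11.1667

Leontief preferences: the optimum is at the kink where x/4 = y/1, i.e. y = (1/4)·x.
Budget: p_x·x + p_y·(1/4)·x = M, so (4·p_x + p_y)·x = 4·M.
Demand: x*(p_x,p_y,M) = 4·M/(4·p_x + p_y), y* = M/(4·p_x + p_y).
Here 4·4 + 8 = 24, giving x* = 11.1667.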